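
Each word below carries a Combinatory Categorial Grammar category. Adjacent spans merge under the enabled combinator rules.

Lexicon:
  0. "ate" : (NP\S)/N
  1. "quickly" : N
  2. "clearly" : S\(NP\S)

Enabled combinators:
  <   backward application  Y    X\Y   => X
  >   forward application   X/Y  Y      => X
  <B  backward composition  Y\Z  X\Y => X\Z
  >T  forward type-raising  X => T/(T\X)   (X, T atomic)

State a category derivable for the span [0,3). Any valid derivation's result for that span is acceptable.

S

[0,3] S   <
  [0,2] NP\S   >
    [0,1] "ate" : (NP\S)/N
    [1,2] "quickly" : N
  [2,3] "clearly" : S\(NP\S)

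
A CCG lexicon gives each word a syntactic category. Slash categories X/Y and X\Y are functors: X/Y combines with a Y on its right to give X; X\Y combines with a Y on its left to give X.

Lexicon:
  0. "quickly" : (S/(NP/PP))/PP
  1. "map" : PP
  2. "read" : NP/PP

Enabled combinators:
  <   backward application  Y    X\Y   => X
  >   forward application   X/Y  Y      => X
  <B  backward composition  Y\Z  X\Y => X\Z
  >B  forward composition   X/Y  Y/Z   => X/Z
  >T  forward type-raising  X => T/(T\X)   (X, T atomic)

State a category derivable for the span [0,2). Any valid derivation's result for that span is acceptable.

[0,3] S   >
  [0,2] S/(NP/PP)   >
    [0,1] "quickly" : (S/(NP/PP))/PP
    [1,2] "map" : PP
  [2,3] "read" : NP/PP

S/(NP/PP)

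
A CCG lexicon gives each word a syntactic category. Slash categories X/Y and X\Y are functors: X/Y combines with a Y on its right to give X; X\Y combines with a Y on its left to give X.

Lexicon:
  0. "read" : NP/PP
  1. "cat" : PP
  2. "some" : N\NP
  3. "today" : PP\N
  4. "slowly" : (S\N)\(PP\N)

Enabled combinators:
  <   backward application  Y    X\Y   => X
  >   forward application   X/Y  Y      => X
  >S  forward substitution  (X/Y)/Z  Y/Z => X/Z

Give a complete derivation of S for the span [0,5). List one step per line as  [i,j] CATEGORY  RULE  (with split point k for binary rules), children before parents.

[0,5] S   <
  [0,3] N   <
    [0,2] NP   >
      [0,1] "read" : NP/PP
      [1,2] "cat" : PP
    [2,3] "some" : N\NP
  [3,5] S\N   <
    [3,4] "today" : PP\N
    [4,5] "slowly" : (S\N)\(PP\N)

[0,1] NP/PP  lex  "read"
[1,2] PP  lex  "cat"
[0,2] NP  >  k=1
[2,3] N\NP  lex  "some"
[0,3] N  <  k=2
[3,4] PP\N  lex  "today"
[4,5] (S\N)\(PP\N)  lex  "slowly"
[3,5] S\N  <  k=4
[0,5] S  <  k=3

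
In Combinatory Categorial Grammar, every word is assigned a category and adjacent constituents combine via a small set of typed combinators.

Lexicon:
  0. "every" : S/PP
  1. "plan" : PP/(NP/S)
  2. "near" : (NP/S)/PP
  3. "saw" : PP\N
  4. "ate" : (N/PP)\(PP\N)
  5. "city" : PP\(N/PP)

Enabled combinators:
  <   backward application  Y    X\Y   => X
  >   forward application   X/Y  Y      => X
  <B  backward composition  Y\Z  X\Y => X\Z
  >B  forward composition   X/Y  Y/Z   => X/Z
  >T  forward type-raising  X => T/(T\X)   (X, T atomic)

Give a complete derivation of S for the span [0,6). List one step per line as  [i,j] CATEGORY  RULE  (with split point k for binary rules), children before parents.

[0,1] S/PP  lex  "every"
[1,2] PP/(NP/S)  lex  "plan"
[2,3] (NP/S)/PP  lex  "near"
[1,3] PP/PP  >B  k=2
[0,3] S/PP  >B  k=1
[3,4] PP\N  lex  "saw"
[4,5] (N/PP)\(PP\N)  lex  "ate"
[3,5] N/PP  <  k=4
[5,6] PP\(N/PP)  lex  "city"
[3,6] PP  <  k=5
[0,6] S  >  k=3

[0,6] S   >
  [0,3] S/PP   >B
    [0,1] "every" : S/PP
    [1,3] PP/PP   >B
      [1,2] "plan" : PP/(NP/S)
      [2,3] "near" : (NP/S)/PP
  [3,6] PP   <
    [3,5] N/PP   <
      [3,4] "saw" : PP\N
      [4,5] "ate" : (N/PP)\(PP\N)
    [5,6] "city" : PP\(N/PP)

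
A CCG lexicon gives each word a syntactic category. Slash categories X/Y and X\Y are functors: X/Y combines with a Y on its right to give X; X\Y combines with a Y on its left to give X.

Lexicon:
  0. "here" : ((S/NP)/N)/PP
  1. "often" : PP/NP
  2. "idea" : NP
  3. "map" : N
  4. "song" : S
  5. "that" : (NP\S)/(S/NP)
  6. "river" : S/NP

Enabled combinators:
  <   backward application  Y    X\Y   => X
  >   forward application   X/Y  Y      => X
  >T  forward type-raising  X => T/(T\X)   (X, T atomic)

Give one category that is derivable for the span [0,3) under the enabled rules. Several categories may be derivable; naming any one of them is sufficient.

(S/NP)/N

[0,7] S   >
  [0,4] S/NP   >
    [0,3] (S/NP)/N   >
      [0,1] "here" : ((S/NP)/N)/PP
      [1,3] PP   >
        [1,2] "often" : PP/NP
        [2,3] "idea" : NP
    [3,4] "map" : N
  [4,7] NP   <
    [4,5] "song" : S
    [5,7] NP\S   >
      [5,6] "that" : (NP\S)/(S/NP)
      [6,7] "river" : S/NP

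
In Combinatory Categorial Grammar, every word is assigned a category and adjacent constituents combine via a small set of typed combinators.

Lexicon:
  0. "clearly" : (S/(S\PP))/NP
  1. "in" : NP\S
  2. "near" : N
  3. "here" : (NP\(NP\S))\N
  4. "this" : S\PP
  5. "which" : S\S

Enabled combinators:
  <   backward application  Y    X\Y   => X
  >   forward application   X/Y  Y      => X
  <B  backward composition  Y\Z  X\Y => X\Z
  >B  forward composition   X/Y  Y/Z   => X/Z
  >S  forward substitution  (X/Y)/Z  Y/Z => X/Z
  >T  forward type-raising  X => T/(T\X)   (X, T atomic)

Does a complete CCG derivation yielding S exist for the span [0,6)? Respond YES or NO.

YES

[0,6] S   >
  [0,4] S/(S\PP)   >
    [0,1] "clearly" : (S/(S\PP))/NP
    [1,4] NP   <
      [1,2] "in" : NP\S
      [2,4] NP\(NP\S)   <
        [2,3] "near" : N
        [3,4] "here" : (NP\(NP\S))\N
  [4,6] S\PP   <B
    [4,5] "this" : S\PP
    [5,6] "which" : S\S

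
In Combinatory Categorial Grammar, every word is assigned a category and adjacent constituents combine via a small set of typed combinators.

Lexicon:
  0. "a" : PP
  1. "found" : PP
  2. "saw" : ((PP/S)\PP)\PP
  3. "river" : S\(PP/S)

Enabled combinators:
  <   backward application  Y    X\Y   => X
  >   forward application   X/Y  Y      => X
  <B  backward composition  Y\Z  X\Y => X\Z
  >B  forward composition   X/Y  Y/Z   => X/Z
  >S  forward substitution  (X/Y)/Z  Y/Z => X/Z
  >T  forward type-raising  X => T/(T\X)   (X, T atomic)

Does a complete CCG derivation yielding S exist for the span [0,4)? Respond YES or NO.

YES

[0,4] S   >
  [0,1] S/(S\PP)   >T
    [0,1] "a" : PP
  [1,4] S\PP   <B
    [1,3] (PP/S)\PP   <
      [1,2] "found" : PP
      [2,3] "saw" : ((PP/S)\PP)\PP
    [3,4] "river" : S\(PP/S)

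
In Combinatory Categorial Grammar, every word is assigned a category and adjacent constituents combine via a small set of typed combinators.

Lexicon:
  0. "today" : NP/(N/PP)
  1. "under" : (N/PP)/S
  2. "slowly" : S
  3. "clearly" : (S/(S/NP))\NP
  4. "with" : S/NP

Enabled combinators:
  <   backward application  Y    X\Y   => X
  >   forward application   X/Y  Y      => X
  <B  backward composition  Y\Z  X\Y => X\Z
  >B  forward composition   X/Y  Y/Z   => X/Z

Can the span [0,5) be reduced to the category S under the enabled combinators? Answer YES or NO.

YES

[0,5] S   >
  [0,4] S/(S/NP)   <
    [0,3] NP   >
      [0,2] NP/S   >B
        [0,1] "today" : NP/(N/PP)
        [1,2] "under" : (N/PP)/S
      [2,3] "slowly" : S
    [3,4] "clearly" : (S/(S/NP))\NP
  [4,5] "with" : S/NP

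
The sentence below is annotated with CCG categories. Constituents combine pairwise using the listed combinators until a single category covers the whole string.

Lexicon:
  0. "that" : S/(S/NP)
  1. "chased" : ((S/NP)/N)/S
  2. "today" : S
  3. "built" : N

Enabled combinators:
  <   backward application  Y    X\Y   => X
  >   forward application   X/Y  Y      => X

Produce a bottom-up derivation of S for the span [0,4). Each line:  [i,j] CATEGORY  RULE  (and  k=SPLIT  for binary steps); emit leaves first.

[0,4] S   >
  [0,1] "that" : S/(S/NP)
  [1,4] S/NP   >
    [1,3] (S/NP)/N   >
      [1,2] "chased" : ((S/NP)/N)/S
      [2,3] "today" : S
    [3,4] "built" : N

[0,1] S/(S/NP)  lex  "that"
[1,2] ((S/NP)/N)/S  lex  "chased"
[2,3] S  lex  "today"
[1,3] (S/NP)/N  >  k=2
[3,4] N  lex  "built"
[1,4] S/NP  >  k=3
[0,4] S  >  k=1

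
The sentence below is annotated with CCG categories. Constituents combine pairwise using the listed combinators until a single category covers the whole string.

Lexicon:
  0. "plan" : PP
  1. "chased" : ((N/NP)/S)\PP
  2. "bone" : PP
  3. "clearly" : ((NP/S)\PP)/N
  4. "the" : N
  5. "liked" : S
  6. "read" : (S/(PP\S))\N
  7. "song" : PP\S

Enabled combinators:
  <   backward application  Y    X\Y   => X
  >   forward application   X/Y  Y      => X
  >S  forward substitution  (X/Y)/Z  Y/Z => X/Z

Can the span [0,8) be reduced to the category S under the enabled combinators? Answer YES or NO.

YES

[0,8] S   >
  [0,7] S/(PP\S)   <
    [0,6] N   >
      [0,5] N/S   >S
        [0,2] (N/NP)/S   <
          [0,1] "plan" : PP
          [1,2] "chased" : ((N/NP)/S)\PP
        [2,5] NP/S   <
          [2,3] "bone" : PP
          [3,5] (NP/S)\PP   >
            [3,4] "clearly" : ((NP/S)\PP)/N
            [4,5] "the" : N
      [5,6] "liked" : S
    [6,7] "read" : (S/(PP\S))\N
  [7,8] "song" : PP\S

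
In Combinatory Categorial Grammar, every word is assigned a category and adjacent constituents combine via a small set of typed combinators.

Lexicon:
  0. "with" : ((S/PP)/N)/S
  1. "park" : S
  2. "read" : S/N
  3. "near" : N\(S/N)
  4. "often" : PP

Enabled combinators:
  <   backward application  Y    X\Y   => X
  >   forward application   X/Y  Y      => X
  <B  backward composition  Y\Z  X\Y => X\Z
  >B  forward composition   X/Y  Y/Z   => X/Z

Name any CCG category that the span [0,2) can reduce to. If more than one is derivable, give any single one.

(S/PP)/N

[0,5] S   >
  [0,4] S/PP   >
    [0,2] (S/PP)/N   >
      [0,1] "with" : ((S/PP)/N)/S
      [1,2] "park" : S
    [2,4] N   <
      [2,3] "read" : S/N
      [3,4] "near" : N\(S/N)
  [4,5] "often" : PP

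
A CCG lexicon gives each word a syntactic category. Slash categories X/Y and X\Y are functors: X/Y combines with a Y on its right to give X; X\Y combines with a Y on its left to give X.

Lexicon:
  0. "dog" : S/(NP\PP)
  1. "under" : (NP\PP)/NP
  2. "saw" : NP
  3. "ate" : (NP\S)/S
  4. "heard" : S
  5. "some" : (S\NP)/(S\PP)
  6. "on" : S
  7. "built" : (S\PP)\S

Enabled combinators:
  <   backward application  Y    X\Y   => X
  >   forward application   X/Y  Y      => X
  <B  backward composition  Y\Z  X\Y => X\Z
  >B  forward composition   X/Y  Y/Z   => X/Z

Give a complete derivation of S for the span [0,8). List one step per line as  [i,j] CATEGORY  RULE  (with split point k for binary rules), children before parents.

[0,8] S   <
  [0,5] NP   <
    [0,3] S   >
      [0,1] "dog" : S/(NP\PP)
      [1,3] NP\PP   >
        [1,2] "under" : (NP\PP)/NP
        [2,3] "saw" : NP
    [3,5] NP\S   >
      [3,4] "ate" : (NP\S)/S
      [4,5] "heard" : S
  [5,8] S\NP   >
    [5,6] "some" : (S\NP)/(S\PP)
    [6,8] S\PP   <
      [6,7] "on" : S
      [7,8] "built" : (S\PP)\S

[0,1] S/(NP\PP)  lex  "dog"
[1,2] (NP\PP)/NP  lex  "under"
[2,3] NP  lex  "saw"
[1,3] NP\PP  >  k=2
[0,3] S  >  k=1
[3,4] (NP\S)/S  lex  "ate"
[4,5] S  lex  "heard"
[3,5] NP\S  >  k=4
[0,5] NP  <  k=3
[5,6] (S\NP)/(S\PP)  lex  "some"
[6,7] S  lex  "on"
[7,8] (S\PP)\S  lex  "built"
[6,8] S\PP  <  k=7
[5,8] S\NP  >  k=6
[0,8] S  <  k=5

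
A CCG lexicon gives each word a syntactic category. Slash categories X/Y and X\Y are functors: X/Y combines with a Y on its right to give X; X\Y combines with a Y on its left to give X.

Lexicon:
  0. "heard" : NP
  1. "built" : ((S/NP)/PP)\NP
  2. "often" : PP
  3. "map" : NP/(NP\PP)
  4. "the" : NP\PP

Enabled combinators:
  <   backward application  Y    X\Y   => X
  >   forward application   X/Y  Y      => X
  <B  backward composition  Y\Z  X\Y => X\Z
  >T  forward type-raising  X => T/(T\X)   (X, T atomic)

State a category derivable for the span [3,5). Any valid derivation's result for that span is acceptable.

NP

[0,5] S   >
  [0,3] S/NP   >
    [0,2] (S/NP)/PP   <
      [0,1] "heard" : NP
      [1,2] "built" : ((S/NP)/PP)\NP
    [2,3] "often" : PP
  [3,5] NP   >
    [3,4] "map" : NP/(NP\PP)
    [4,5] "the" : NP\PP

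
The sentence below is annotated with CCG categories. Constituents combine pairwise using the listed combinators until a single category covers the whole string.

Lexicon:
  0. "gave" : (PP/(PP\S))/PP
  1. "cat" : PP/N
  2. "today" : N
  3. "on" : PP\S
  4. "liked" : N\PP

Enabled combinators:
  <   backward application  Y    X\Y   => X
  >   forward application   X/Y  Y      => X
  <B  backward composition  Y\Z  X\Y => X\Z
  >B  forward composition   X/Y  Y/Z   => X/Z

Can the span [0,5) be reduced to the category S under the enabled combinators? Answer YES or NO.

NO

(PP/(PP\S))/PP PP/N N PP\S N\PP
CKY chart[0,5] = {N}; S ∉ chart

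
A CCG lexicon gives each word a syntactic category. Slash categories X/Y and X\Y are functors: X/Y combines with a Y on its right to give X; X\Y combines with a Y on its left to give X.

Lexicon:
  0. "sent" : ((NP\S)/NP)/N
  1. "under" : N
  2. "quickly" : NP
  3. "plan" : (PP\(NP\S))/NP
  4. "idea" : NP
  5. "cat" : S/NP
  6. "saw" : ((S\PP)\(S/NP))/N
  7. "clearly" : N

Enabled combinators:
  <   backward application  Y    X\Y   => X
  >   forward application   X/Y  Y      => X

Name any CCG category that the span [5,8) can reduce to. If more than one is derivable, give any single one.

[0,8] S   <
  [0,5] PP   <
    [0,3] NP\S   >
      [0,2] (NP\S)/NP   >
        [0,1] "sent" : ((NP\S)/NP)/N
        [1,2] "under" : N
      [2,3] "quickly" : NP
    [3,5] PP\(NP\S)   >
      [3,4] "plan" : (PP\(NP\S))/NP
      [4,5] "idea" : NP
  [5,8] S\PP   <
    [5,6] "cat" : S/NP
    [6,8] (S\PP)\(S/NP)   >
      [6,7] "saw" : ((S\PP)\(S/NP))/N
      [7,8] "clearly" : N

S\PP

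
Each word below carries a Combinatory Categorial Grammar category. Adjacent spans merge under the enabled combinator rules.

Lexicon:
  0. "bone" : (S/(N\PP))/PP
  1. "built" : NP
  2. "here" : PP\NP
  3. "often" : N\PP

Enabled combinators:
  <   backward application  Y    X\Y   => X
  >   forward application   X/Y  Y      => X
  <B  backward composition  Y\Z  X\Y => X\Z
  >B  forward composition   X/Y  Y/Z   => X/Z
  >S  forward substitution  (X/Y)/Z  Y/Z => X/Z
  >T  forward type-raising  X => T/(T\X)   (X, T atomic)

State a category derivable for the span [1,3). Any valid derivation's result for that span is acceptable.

PP

[0,4] S   >
  [0,3] S/(N\PP)   >
    [0,1] "bone" : (S/(N\PP))/PP
    [1,3] PP   >
      [1,2] PP/(PP\NP)   >T
        [1,2] "built" : NP
      [2,3] "here" : PP\NP
  [3,4] "often" : N\PP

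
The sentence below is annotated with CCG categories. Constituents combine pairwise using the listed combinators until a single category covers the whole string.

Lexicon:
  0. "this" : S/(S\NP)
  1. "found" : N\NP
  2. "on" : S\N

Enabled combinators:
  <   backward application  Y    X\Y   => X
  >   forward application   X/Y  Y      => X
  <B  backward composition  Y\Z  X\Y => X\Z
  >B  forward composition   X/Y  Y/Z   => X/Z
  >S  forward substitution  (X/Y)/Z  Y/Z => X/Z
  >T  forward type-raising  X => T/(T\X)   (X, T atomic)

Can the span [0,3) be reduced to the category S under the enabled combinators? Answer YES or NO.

[0,3] S   >
  [0,1] "this" : S/(S\NP)
  [1,3] S\NP   <B
    [1,2] "found" : N\NP
    [2,3] "on" : S\N

YES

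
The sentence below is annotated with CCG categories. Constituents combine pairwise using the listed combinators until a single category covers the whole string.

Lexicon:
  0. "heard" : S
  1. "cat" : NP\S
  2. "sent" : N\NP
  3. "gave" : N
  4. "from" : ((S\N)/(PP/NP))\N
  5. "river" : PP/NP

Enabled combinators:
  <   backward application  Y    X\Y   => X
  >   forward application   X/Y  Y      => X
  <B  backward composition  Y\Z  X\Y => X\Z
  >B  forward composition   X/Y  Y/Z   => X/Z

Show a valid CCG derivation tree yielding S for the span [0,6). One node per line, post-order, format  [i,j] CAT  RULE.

[0,6] S   <
  [0,3] N   <
    [0,1] "heard" : S
    [1,3] N\S   <B
      [1,2] "cat" : NP\S
      [2,3] "sent" : N\NP
  [3,6] S\N   >
    [3,5] (S\N)/(PP/NP)   <
      [3,4] "gave" : N
      [4,5] "from" : ((S\N)/(PP/NP))\N
    [5,6] "river" : PP/NP

[0,1] S  lex  "heard"
[1,2] NP\S  lex  "cat"
[2,3] N\NP  lex  "sent"
[1,3] N\S  <B  k=2
[0,3] N  <  k=1
[3,4] N  lex  "gave"
[4,5] ((S\N)/(PP/NP))\N  lex  "from"
[3,5] (S\N)/(PP/NP)  <  k=4
[5,6] PP/NP  lex  "river"
[3,6] S\N  >  k=5
[0,6] S  <  k=3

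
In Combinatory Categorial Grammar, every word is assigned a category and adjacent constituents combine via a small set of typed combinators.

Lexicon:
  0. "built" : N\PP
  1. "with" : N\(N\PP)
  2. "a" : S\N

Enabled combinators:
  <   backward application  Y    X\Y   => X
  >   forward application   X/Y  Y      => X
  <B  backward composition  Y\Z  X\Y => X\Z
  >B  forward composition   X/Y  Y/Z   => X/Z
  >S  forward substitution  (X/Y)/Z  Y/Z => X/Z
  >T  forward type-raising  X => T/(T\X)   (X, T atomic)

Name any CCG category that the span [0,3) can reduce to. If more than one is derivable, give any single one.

[0,3] S   <
  [0,2] N   <
    [0,1] "built" : N\PP
    [1,2] "with" : N\(N\PP)
  [2,3] "a" : S\N

S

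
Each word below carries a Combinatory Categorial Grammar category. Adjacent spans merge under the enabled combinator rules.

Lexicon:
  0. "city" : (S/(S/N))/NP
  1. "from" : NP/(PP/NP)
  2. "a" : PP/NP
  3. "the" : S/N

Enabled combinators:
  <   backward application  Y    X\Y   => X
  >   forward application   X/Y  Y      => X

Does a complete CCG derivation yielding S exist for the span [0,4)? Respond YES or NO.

[0,4] S   >
  [0,3] S/(S/N)   >
    [0,1] "city" : (S/(S/N))/NP
    [1,3] NP   >
      [1,2] "from" : NP/(PP/NP)
      [2,3] "a" : PP/NP
  [3,4] "the" : S/N

YES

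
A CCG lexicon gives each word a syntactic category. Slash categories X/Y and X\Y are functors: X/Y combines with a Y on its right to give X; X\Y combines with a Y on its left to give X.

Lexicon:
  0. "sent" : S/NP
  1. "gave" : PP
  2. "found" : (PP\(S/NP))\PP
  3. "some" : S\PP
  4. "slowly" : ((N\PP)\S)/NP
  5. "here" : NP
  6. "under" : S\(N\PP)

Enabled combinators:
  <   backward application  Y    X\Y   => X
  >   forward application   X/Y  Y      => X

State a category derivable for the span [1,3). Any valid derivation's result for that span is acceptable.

[0,7] S   <
  [0,6] N\PP   <
    [0,4] S   <
      [0,3] PP   <
        [0,1] "sent" : S/NP
        [1,3] PP\(S/NP)   <
          [1,2] "gave" : PP
          [2,3] "found" : (PP\(S/NP))\PP
      [3,4] "some" : S\PP
    [4,6] (N\PP)\S   >
      [4,5] "slowly" : ((N\PP)\S)/NP
      [5,6] "here" : NP
  [6,7] "under" : S\(N\PP)

PP\(S/NP)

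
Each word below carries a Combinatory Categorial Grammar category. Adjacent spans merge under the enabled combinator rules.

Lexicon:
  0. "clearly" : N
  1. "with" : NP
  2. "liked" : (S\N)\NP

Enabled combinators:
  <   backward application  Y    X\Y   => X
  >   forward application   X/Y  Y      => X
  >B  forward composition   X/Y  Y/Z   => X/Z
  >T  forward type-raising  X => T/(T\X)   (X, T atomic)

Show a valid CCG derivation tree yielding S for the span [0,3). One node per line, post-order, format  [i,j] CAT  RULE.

[0,3] S   >
  [0,1] S/(S\N)   >T
    [0,1] "clearly" : N
  [1,3] S\N   <
    [1,2] "with" : NP
    [2,3] "liked" : (S\N)\NP

[0,1] N  lex  "clearly"
[0,1] S/(S\N)  >T
[1,2] NP  lex  "with"
[2,3] (S\N)\NP  lex  "liked"
[1,3] S\N  <  k=2
[0,3] S  >  k=1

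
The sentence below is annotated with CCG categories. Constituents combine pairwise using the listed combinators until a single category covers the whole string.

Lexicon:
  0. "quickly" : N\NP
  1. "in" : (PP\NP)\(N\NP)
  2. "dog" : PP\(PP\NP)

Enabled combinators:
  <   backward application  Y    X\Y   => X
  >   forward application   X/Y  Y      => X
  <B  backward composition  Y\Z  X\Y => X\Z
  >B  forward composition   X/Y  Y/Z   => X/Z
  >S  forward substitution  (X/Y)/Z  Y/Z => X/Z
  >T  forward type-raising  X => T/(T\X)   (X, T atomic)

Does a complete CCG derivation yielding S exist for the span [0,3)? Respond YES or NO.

NO

N\NP (PP\NP)\(N\NP) PP\(PP\NP)
CKY chart[0,3] = {N/(N\PP), NP/(NP\PP), PP, PP/(PP\PP), S/(S\PP)}; S ∉ chart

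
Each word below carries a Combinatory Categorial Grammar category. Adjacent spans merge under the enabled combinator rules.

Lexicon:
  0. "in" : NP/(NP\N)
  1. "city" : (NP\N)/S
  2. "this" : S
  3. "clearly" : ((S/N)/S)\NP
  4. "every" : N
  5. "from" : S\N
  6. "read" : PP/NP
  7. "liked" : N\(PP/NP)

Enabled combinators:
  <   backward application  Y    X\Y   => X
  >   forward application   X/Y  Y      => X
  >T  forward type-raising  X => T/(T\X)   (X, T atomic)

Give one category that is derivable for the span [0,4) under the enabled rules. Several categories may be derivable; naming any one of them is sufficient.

[0,8] S   >
  [0,6] S/N   >
    [0,4] (S/N)/S   <
      [0,3] NP   >
        [0,1] "in" : NP/(NP\N)
        [1,3] NP\N   >
          [1,2] "city" : (NP\N)/S
          [2,3] "this" : S
      [3,4] "clearly" : ((S/N)/S)\NP
    [4,6] S   >
      [4,5] S/(S\N)   >T
        [4,5] "every" : N
      [5,6] "from" : S\N
  [6,8] N   <
    [6,7] "read" : PP/NP
    [7,8] "liked" : N\(PP/NP)

(S/N)/S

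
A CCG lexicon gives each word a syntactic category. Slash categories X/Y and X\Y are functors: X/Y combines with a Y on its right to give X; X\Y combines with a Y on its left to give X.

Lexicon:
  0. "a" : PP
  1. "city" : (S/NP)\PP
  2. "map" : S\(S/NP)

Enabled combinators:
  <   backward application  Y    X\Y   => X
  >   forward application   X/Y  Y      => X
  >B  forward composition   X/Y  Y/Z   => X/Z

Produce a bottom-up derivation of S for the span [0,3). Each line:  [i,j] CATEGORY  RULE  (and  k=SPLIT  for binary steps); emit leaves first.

[0,3] S   <
  [0,2] S/NP   <
    [0,1] "a" : PP
    [1,2] "city" : (S/NP)\PP
  [2,3] "map" : S\(S/NP)

[0,1] PP  lex  "a"
[1,2] (S/NP)\PP  lex  "city"
[0,2] S/NP  <  k=1
[2,3] S\(S/NP)  lex  "map"
[0,3] S  <  k=2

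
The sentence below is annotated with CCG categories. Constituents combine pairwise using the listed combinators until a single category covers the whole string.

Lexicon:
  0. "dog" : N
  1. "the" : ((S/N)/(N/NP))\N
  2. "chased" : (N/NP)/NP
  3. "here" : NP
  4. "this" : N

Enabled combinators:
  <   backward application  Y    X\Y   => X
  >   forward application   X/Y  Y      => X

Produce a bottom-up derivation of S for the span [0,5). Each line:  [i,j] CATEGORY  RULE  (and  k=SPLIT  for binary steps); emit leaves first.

[0,1] N  lex  "dog"
[1,2] ((S/N)/(N/NP))\N  lex  "the"
[0,2] (S/N)/(N/NP)  <  k=1
[2,3] (N/NP)/NP  lex  "chased"
[3,4] NP  lex  "here"
[2,4] N/NP  >  k=3
[0,4] S/N  >  k=2
[4,5] N  lex  "this"
[0,5] S  >  k=4

[0,5] S   >
  [0,4] S/N   >
    [0,2] (S/N)/(N/NP)   <
      [0,1] "dog" : N
      [1,2] "the" : ((S/N)/(N/NP))\N
    [2,4] N/NP   >
      [2,3] "chased" : (N/NP)/NP
      [3,4] "here" : NP
  [4,5] "this" : N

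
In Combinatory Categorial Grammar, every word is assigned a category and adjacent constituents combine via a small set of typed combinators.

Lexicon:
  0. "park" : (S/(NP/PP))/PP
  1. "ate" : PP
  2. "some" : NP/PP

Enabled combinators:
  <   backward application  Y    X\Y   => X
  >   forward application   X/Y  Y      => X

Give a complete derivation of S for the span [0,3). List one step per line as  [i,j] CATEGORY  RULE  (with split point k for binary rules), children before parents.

[0,3] S   >
  [0,2] S/(NP/PP)   >
    [0,1] "park" : (S/(NP/PP))/PP
    [1,2] "ate" : PP
  [2,3] "some" : NP/PP

[0,1] (S/(NP/PP))/PP  lex  "park"
[1,2] PP  lex  "ate"
[0,2] S/(NP/PP)  >  k=1
[2,3] NP/PP  lex  "some"
[0,3] S  >  k=2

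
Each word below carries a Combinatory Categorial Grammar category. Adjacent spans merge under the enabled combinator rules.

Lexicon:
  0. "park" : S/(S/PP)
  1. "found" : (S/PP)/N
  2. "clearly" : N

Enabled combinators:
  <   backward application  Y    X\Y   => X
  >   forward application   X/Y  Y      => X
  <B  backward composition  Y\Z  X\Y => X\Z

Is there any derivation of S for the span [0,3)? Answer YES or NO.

[0,3] S   >
  [0,1] "park" : S/(S/PP)
  [1,3] S/PP   >
    [1,2] "found" : (S/PP)/N
    [2,3] "clearly" : N

YES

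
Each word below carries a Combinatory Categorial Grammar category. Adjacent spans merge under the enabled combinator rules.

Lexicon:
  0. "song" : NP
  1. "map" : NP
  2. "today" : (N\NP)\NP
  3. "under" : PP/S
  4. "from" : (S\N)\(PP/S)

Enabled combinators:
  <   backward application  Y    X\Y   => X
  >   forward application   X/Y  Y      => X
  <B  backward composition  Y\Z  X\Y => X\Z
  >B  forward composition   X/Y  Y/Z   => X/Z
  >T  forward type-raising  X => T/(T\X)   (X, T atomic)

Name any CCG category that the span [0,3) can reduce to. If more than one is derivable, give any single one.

N

[0,5] S   <
  [0,3] N   <
    [0,1] "song" : NP
    [1,3] N\NP   <
      [1,2] "map" : NP
      [2,3] "today" : (N\NP)\NP
  [3,5] S\N   <
    [3,4] "under" : PP/S
    [4,5] "from" : (S\N)\(PP/S)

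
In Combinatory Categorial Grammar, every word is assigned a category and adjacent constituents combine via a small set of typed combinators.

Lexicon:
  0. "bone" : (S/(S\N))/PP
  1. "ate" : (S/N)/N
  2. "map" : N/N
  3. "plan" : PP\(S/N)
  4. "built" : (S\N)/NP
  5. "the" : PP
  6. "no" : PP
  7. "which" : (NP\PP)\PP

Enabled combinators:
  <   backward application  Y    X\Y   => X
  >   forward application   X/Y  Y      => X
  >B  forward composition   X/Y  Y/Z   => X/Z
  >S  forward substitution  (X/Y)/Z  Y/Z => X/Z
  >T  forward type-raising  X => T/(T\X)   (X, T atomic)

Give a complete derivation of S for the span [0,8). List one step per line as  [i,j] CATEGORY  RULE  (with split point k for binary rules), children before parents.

[0,8] S   >
  [0,4] S/(S\N)   >
    [0,1] "bone" : (S/(S\N))/PP
    [1,4] PP   <
      [1,3] S/N   >S
        [1,2] "ate" : (S/N)/N
        [2,3] "map" : N/N
      [3,4] "plan" : PP\(S/N)
  [4,8] S\N   >
    [4,5] "built" : (S\N)/NP
    [5,8] NP   <
      [5,6] "the" : PP
      [6,8] NP\PP   <
        [6,7] "no" : PP
        [7,8] "which" : (NP\PP)\PP

[0,1] (S/(S\N))/PP  lex  "bone"
[1,2] (S/N)/N  lex  "ate"
[2,3] N/N  lex  "map"
[1,3] S/N  >S  k=2
[3,4] PP\(S/N)  lex  "plan"
[1,4] PP  <  k=3
[0,4] S/(S\N)  >  k=1
[4,5] (S\N)/NP  lex  "built"
[5,6] PP  lex  "the"
[6,7] PP  lex  "no"
[7,8] (NP\PP)\PP  lex  "which"
[6,8] NP\PP  <  k=7
[5,8] NP  <  k=6
[4,8] S\N  >  k=5
[0,8] S  >  k=4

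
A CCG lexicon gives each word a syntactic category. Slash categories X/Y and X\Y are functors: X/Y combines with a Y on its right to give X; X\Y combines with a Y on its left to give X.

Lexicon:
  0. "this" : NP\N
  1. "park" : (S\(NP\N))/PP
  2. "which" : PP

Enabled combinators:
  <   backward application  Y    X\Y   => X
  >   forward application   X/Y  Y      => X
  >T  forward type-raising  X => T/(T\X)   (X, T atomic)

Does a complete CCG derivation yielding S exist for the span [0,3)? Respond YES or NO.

YES

[0,3] S   <
  [0,1] "this" : NP\N
  [1,3] S\(NP\N)   >
    [1,2] "park" : (S\(NP\N))/PP
    [2,3] "which" : PP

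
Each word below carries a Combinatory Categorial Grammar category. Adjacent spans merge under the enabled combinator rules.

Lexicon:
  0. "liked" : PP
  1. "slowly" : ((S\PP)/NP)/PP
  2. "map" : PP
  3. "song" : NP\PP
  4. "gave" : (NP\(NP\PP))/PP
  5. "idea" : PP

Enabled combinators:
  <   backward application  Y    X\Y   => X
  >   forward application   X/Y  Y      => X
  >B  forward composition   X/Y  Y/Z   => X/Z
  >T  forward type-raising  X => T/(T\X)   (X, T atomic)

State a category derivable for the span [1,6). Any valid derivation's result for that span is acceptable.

[0,6] S   >
  [0,1] S/(S\PP)   >T
    [0,1] "liked" : PP
  [1,6] S\PP   >
    [1,3] (S\PP)/NP   >
      [1,2] "slowly" : ((S\PP)/NP)/PP
      [2,3] "map" : PP
    [3,6] NP   <
      [3,4] "song" : NP\PP
      [4,6] NP\(NP\PP)   >
        [4,5] "gave" : (NP\(NP\PP))/PP
        [5,6] "idea" : PP

S\PP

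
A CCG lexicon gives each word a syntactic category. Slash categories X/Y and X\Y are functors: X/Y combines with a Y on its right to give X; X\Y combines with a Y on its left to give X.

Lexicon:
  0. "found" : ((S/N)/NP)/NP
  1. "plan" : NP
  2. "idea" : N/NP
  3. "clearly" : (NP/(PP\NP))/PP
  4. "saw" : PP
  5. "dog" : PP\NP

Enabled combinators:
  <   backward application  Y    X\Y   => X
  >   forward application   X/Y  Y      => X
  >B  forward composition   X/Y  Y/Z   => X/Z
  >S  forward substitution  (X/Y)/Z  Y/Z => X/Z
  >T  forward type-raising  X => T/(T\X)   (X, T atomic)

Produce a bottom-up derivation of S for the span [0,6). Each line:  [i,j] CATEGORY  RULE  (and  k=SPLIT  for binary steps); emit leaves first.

[0,6] S   >
  [0,3] S/NP   >S
    [0,2] (S/N)/NP   >
      [0,1] "found" : ((S/N)/NP)/NP
      [1,2] "plan" : NP
    [2,3] "idea" : N/NP
  [3,6] NP   >
    [3,5] NP/(PP\NP)   >
      [3,4] "clearly" : (NP/(PP\NP))/PP
      [4,5] "saw" : PP
    [5,6] "dog" : PP\NP

[0,1] ((S/N)/NP)/NP  lex  "found"
[1,2] NP  lex  "plan"
[0,2] (S/N)/NP  >  k=1
[2,3] N/NP  lex  "idea"
[0,3] S/NP  >S  k=2
[3,4] (NP/(PP\NP))/PP  lex  "clearly"
[4,5] PP  lex  "saw"
[3,5] NP/(PP\NP)  >  k=4
[5,6] PP\NP  lex  "dog"
[3,6] NP  >  k=5
[0,6] S  >  k=3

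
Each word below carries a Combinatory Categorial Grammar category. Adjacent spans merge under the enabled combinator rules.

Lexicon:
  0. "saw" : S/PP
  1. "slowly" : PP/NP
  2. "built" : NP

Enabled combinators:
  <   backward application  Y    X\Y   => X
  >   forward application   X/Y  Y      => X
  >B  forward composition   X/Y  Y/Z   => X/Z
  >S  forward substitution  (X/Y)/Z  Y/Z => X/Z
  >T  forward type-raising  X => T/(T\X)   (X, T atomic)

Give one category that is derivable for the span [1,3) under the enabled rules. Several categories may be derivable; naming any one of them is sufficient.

PP

[0,3] S   >
  [0,1] "saw" : S/PP
  [1,3] PP   >
    [1,2] "slowly" : PP/NP
    [2,3] "built" : NP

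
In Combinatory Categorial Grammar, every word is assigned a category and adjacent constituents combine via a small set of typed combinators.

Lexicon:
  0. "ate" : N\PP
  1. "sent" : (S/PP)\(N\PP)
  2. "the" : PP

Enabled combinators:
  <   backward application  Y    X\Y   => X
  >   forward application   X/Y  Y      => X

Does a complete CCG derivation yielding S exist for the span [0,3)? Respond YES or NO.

YES

[0,3] S   >
  [0,2] S/PP   <
    [0,1] "ate" : N\PP
    [1,2] "sent" : (S/PP)\(N\PP)
  [2,3] "the" : PP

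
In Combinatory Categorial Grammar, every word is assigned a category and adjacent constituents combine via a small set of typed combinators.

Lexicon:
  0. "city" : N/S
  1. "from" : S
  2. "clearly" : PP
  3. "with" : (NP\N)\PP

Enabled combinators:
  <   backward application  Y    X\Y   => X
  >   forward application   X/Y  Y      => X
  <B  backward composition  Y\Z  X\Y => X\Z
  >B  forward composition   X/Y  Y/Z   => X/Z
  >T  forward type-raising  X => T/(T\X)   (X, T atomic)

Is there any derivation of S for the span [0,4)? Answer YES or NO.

N/S S PP (NP\N)\PP
CKY chart[0,4] = {N/(N\NP), NP, NP/(NP\NP), PP/(PP\NP), S/(S\NP)}; S ∉ chart

NO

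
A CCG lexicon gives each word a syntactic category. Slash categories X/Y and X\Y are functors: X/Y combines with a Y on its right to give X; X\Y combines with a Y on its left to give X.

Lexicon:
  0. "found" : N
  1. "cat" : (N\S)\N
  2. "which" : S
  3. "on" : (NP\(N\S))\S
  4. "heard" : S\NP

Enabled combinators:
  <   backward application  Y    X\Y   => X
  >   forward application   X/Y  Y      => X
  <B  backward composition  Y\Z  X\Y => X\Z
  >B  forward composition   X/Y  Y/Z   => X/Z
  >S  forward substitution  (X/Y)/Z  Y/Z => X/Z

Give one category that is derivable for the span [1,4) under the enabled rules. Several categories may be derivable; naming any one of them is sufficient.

NP\N

[0,5] S   <
  [0,4] NP   <
    [0,1] "found" : N
    [1,4] NP\N   <B
      [1,2] "cat" : (N\S)\N
      [2,4] NP\(N\S)   <
        [2,3] "which" : S
        [3,4] "on" : (NP\(N\S))\S
  [4,5] "heard" : S\NP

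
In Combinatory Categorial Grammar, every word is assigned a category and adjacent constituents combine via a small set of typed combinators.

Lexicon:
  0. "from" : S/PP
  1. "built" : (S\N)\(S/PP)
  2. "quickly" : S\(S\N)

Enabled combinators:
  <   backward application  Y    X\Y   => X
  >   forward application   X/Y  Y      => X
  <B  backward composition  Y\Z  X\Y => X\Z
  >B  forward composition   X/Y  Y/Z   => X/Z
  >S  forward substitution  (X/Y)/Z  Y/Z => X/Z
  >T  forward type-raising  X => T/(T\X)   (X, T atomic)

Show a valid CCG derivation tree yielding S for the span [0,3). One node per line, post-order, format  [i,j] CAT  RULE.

[0,3] S   <
  [0,2] S\N   <
    [0,1] "from" : S/PP
    [1,2] "built" : (S\N)\(S/PP)
  [2,3] "quickly" : S\(S\N)

[0,1] S/PP  lex  "from"
[1,2] (S\N)\(S/PP)  lex  "built"
[0,2] S\N  <  k=1
[2,3] S\(S\N)  lex  "quickly"
[0,3] S  <  k=2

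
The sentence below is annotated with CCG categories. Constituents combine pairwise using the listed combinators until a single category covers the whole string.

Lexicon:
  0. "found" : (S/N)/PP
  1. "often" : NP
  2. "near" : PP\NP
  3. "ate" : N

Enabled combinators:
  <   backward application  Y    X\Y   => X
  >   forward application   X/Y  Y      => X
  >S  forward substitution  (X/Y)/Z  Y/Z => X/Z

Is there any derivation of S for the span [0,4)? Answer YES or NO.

YES

[0,4] S   >
  [0,3] S/N   >
    [0,1] "found" : (S/N)/PP
    [1,3] PP   <
      [1,2] "often" : NP
      [2,3] "near" : PP\NP
  [3,4] "ate" : N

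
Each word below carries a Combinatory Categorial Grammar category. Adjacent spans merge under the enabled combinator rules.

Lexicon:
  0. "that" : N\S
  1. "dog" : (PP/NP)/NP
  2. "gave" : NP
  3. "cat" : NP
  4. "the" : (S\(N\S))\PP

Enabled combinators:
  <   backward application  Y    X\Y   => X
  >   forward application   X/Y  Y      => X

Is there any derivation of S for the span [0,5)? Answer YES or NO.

YES

[0,5] S   <
  [0,1] "that" : N\S
  [1,5] S\(N\S)   <
    [1,4] PP   >
      [1,3] PP/NP   >
        [1,2] "dog" : (PP/NP)/NP
        [2,3] "gave" : NP
      [3,4] "cat" : NP
    [4,5] "the" : (S\(N\S))\PP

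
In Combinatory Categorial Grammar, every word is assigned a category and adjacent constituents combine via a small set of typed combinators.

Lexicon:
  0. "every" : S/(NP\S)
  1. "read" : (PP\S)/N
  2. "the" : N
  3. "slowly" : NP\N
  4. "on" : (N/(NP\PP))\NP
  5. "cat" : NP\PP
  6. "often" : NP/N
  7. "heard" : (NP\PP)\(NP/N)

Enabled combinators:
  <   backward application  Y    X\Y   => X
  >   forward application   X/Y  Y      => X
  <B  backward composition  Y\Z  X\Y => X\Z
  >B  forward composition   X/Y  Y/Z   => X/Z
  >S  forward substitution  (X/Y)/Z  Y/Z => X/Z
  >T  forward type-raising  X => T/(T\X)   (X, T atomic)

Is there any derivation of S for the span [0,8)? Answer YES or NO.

[0,8] S   >
  [0,1] "every" : S/(NP\S)
  [1,8] NP\S   <B
    [1,6] PP\S   >
      [1,2] "read" : (PP\S)/N
      [2,6] N   >
        [2,5] N/(NP\PP)   <
          [2,4] NP   <
            [2,3] "the" : N
            [3,4] "slowly" : NP\N
          [4,5] "on" : (N/(NP\PP))\NP
        [5,6] "cat" : NP\PP
    [6,8] NP\PP   <
      [6,7] "often" : NP/N
      [7,8] "heard" : (NP\PP)\(NP/N)

YES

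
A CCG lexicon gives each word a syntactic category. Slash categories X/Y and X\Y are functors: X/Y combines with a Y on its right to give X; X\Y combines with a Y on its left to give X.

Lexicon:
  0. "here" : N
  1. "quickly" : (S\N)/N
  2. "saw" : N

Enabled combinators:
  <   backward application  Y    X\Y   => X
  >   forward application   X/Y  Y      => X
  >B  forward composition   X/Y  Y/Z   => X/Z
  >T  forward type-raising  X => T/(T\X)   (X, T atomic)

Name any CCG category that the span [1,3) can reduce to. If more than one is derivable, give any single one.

S\N

[0,3] S   >
  [0,1] S/(S\N)   >T
    [0,1] "here" : N
  [1,3] S\N   >
    [1,2] "quickly" : (S\N)/N
    [2,3] "saw" : N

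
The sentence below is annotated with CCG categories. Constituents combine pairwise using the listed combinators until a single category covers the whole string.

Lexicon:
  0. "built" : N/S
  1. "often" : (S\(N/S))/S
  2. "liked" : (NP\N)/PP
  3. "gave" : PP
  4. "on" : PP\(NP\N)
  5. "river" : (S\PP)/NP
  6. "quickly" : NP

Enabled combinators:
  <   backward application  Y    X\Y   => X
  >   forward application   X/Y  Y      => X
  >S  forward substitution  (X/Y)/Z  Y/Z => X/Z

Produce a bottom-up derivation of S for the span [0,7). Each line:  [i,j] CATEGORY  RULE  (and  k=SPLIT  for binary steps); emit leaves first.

[0,7] S   <
  [0,1] "built" : N/S
  [1,7] S\(N/S)   >
    [1,2] "often" : (S\(N/S))/S
    [2,7] S   <
      [2,5] PP   <
        [2,4] NP\N   >
          [2,3] "liked" : (NP\N)/PP
          [3,4] "gave" : PP
        [4,5] "on" : PP\(NP\N)
      [5,7] S\PP   >
        [5,6] "river" : (S\PP)/NP
        [6,7] "quickly" : NP

[0,1] N/S  lex  "built"
[1,2] (S\(N/S))/S  lex  "often"
[2,3] (NP\N)/PP  lex  "liked"
[3,4] PP  lex  "gave"
[2,4] NP\N  >  k=3
[4,5] PP\(NP\N)  lex  "on"
[2,5] PP  <  k=4
[5,6] (S\PP)/NP  lex  "river"
[6,7] NP  lex  "quickly"
[5,7] S\PP  >  k=6
[2,7] S  <  k=5
[1,7] S\(N/S)  >  k=2
[0,7] S  <  k=1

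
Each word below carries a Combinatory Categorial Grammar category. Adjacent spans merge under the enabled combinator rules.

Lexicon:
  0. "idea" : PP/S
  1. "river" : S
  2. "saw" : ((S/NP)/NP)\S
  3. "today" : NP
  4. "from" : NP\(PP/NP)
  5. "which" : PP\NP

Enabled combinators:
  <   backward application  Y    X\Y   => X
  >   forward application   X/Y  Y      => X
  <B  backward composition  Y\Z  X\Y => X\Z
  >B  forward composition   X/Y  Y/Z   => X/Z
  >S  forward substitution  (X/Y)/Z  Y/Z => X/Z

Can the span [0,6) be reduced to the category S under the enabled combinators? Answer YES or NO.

NO

PP/S S ((S/NP)/NP)\S NP NP\(PP/NP) PP\NP
CKY chart[0,6] = {PP}; S ∉ chart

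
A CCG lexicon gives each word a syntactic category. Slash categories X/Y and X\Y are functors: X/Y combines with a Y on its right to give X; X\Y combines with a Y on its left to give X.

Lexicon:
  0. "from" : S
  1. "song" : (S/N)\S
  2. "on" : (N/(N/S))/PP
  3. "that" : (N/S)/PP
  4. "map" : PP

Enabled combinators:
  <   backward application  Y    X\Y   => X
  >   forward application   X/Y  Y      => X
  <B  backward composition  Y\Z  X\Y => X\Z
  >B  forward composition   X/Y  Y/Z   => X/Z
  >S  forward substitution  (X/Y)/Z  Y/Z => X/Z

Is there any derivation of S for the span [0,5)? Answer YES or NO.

YES

[0,5] S   >
  [0,2] S/N   <
    [0,1] "from" : S
    [1,2] "song" : (S/N)\S
  [2,5] N   >
    [2,4] N/PP   >S
      [2,3] "on" : (N/(N/S))/PP
      [3,4] "that" : (N/S)/PP
    [4,5] "map" : PP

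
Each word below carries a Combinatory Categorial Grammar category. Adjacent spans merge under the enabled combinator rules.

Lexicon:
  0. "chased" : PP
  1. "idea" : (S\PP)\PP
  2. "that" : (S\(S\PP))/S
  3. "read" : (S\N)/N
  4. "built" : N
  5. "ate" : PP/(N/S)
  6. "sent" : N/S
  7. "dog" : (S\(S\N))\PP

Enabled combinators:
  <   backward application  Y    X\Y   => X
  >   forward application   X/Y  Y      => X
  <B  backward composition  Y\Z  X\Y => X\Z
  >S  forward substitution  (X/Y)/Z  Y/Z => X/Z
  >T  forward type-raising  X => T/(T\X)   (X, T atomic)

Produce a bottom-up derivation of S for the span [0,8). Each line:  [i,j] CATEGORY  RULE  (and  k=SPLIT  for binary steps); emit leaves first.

[0,8] S   <
  [0,2] S\PP   <
    [0,1] "chased" : PP
    [1,2] "idea" : (S\PP)\PP
  [2,8] S\(S\PP)   >
    [2,3] "that" : (S\(S\PP))/S
    [3,8] S   <
      [3,5] S\N   >
        [3,4] "read" : (S\N)/N
        [4,5] "built" : N
      [5,8] S\(S\N)   <
        [5,7] PP   >
          [5,6] "ate" : PP/(N/S)
          [6,7] "sent" : N/S
        [7,8] "dog" : (S\(S\N))\PP

[0,1] PP  lex  "chased"
[1,2] (S\PP)\PP  lex  "idea"
[0,2] S\PP  <  k=1
[2,3] (S\(S\PP))/S  lex  "that"
[3,4] (S\N)/N  lex  "read"
[4,5] N  lex  "built"
[3,5] S\N  >  k=4
[5,6] PP/(N/S)  lex  "ate"
[6,7] N/S  lex  "sent"
[5,7] PP  >  k=6
[7,8] (S\(S\N))\PP  lex  "dog"
[5,8] S\(S\N)  <  k=7
[3,8] S  <  k=5
[2,8] S\(S\PP)  >  k=3
[0,8] S  <  k=2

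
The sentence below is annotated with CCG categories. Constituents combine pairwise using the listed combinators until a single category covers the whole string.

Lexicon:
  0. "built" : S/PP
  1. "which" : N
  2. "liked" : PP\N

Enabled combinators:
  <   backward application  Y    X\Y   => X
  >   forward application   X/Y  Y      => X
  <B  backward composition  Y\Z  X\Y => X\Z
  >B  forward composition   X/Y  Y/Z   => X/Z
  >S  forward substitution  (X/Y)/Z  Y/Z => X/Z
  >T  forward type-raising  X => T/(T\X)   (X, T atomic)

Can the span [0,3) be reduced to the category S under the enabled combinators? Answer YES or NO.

YES

[0,3] S   >
  [0,1] "built" : S/PP
  [1,3] PP   >
    [1,2] PP/(PP\N)   >T
      [1,2] "which" : N
    [2,3] "liked" : PP\N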